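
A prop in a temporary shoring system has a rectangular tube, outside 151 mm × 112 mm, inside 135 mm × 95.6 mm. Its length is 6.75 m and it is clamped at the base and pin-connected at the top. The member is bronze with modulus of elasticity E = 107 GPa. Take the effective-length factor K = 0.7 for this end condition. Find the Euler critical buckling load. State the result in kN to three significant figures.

P_cr ≈ 371 kN

Weak-axis I_min = (h_o·b_o³ − h_i·b_i³)/12 with b_o = 112, b_i = 95.60 mm (shorter outer/inner sides).
I_min = (151×112³ − 135.0×95.60³)/12 = 7.849×10^6 mm⁴
I = 7.849×10^6 mm⁴ = 7.849×10^-6 m⁴
Effective length L_e = K·L = 0.7 × 6.75 = 4.725 m
P_cr = π²EI / L_e² = π² × 107×10⁹ × 7.849×10^-6 / 4.725² = 3.713×10^5 N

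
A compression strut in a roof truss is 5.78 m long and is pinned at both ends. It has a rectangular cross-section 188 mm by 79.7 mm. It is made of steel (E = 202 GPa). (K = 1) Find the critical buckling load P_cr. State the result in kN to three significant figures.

Buckling occurs about the weak axis: I_min = h·b³/12 with b = 79.7 mm (the shorter side).
I_min = 188×79.7³/12 = 7.931×10^6 mm⁴
I = 7.931×10^6 mm⁴ = 7.931×10^-6 m⁴
Effective length L_e = K·L = 1 × 5.78 = 5.780 m
P_cr = π²EI / L_e² = π² × 202×10⁹ × 7.931×10^-6 / 5.780² = 4.733×10^5 N

P_cr ≈ 473 kN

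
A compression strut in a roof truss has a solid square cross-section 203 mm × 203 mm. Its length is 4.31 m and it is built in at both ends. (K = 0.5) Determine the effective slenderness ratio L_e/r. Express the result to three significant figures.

λ ≈ 36.8

For a square r = a/√12 = 203/√12 = 58.60 mm
L_e = K·L = 0.5 × 4.31 m = 2.155 m = 2155.0 mm
λ = L_e / r_min = 2155.0 / 58.60 = 36.8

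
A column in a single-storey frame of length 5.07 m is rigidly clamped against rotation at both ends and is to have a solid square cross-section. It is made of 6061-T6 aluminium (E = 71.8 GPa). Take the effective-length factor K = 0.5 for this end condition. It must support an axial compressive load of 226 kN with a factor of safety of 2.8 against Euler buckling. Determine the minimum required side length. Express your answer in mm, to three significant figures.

Required P_cr = n·P = 2.8 × 226 = 632.8 kN
L_e = K·L = 0.5 × 5.07 = 2.535 m
Required I = P_cr·L_e²/(π²E) = 6.328×10^5 × 2.535² / (π² × 7.18×10^10) = 5.738×10^-6 m⁴
I_req = 5.738×10^6 mm⁴
Solid square: I = a⁴/12  ⇒  a = (12I)^(1/4) = (12×5.738×10^6)^(1/4) = 91.1 mm

a ≈ 91.1 mm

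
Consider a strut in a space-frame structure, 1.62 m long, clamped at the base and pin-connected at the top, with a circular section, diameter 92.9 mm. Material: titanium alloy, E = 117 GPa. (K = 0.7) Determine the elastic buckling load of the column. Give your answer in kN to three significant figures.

I = πd⁴/64 = π×92.9⁴/64 = 3.656×10^6 mm⁴
I = 3.656×10^6 mm⁴ = 3.656×10^-6 m⁴
Effective length L_e = K·L = 0.7 × 1.62 = 1.134 m
P_cr = π²EI / L_e² = π² × 117×10⁹ × 3.656×10^-6 / 1.134² = 3.283×10^6 N

P_cr ≈ 3280 kN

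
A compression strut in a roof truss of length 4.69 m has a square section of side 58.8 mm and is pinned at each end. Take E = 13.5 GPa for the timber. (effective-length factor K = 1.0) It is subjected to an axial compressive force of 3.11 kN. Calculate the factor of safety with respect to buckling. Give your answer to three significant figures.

n ≈ 1.94

I = a⁴/12 = 58.8⁴/12 = 9.962×10^5 mm⁴
I = 9.962×10^5 mm⁴ = 9.962×10^-7 m⁴
Effective length L_e = K·L = 1 × 4.69 = 4.690 m
P_cr = π²EI / L_e² = π² × 13.5×10⁹ × 9.962×10^-7 / 4.690² = 6.034×10^3 N
Factor of safety n = P_cr / P = 6.0341 / 3.11 = 1.94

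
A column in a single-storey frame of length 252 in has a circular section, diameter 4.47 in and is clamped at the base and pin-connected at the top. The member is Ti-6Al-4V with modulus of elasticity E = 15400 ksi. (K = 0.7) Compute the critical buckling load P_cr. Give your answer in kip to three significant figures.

P_cr ≈ 95.7 kip

I = πd⁴/64 = π×4.47⁴/64 = 19.60 in⁴
Effective length L_e = K·L = 0.7 × 252 = 176.4 in
P_cr = π²EI / L_e² = π² × 15400×10³ × 19.60 / 176.4² = 9.572×10^4 lb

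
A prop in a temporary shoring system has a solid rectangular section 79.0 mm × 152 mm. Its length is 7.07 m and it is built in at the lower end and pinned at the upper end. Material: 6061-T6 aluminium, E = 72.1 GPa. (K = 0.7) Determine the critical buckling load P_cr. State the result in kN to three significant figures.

P_cr ≈ 181 kN

Buckling occurs about the weak axis: I_min = h·b³/12 with b = 79.0 mm (the shorter side).
I_min = 152×79.0³/12 = 6.245×10^6 mm⁴
I = 6.245×10^6 mm⁴ = 6.245×10^-6 m⁴
Effective length L_e = K·L = 0.7 × 7.07 = 4.949 m
P_cr = π²EI / L_e² = π² × 72.1×10⁹ × 6.245×10^-6 / 4.949² = 1.814×10^5 N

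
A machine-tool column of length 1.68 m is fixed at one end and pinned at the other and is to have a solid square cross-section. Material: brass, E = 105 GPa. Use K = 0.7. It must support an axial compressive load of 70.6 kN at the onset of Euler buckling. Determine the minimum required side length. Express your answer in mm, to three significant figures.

a ≈ 32.6 mm

L_e = K·L = 0.7 × 1.68 = 1.176 m
Required I = P_cr·L_e²/(π²E) = 7.060×10^4 × 1.176² / (π² × 1.05×10^11) = 9.422×10^-8 m⁴
I_req = 9.422×10^4 mm⁴
Solid square: I = a⁴/12  ⇒  a = (12I)^(1/4) = (12×9.422×10^4)^(1/4) = 32.6 mm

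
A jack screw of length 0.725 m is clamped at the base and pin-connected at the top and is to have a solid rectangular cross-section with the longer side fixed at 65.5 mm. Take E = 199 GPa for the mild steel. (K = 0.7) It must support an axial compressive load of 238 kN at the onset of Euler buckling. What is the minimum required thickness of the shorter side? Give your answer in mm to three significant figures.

b ≈ 17.9 mm

L_e = K·L = 0.7 × 0.725 = 0.5075 m
Required I = P_cr·L_e²/(π²E) = 2.380×10^5 × 0.5075² / (π² × 1.99×10^11) = 3.121×10^-8 m⁴
I_req = 3.121×10^4 mm⁴
Rectangle, weak axis: I_min = h·b³/12 with h = 65.5 mm fixed  ⇒  b = (12I/h)^(1/3) = 17.9 mm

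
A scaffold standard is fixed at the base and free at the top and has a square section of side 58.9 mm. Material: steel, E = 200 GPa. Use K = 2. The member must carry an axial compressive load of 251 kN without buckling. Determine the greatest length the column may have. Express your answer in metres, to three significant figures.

I = a⁴/12 = 58.9⁴/12 = 1.003×10^6 mm⁴
I = 1.003×10^-6 m⁴
At the buckling limit P_cr = P = 2.510×10^5 N
From P_cr = π²EI/(K·L)²:  L = (1/K)·√(π²EI/P_cr) = (1/2)·√(π²×2.00×10^11×1.003×10^-6/2.510×10^5)
L = 1.40 m

L_max ≈ 1.40 m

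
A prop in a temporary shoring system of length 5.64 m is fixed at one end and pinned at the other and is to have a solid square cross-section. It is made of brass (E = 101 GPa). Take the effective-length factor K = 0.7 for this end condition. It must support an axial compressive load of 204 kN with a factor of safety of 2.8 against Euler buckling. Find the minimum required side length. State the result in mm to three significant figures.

a ≈ 102 mm

Required P_cr = n·P = 2.8 × 204 = 571.2 kN
L_e = K·L = 0.7 × 5.64 = 3.948 m
Required I = P_cr·L_e²/(π²E) = 5.712×10^5 × 3.948² / (π² × 1.01×10^11) = 8.931×10^-6 m⁴
I_req = 8.931×10^6 mm⁴
Solid square: I = a⁴/12  ⇒  a = (12I)^(1/4) = (12×8.931×10^6)^(1/4) = 102 mm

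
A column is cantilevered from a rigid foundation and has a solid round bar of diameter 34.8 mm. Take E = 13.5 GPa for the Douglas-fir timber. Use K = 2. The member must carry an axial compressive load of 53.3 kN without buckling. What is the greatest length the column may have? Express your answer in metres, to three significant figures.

L_max ≈ 0.212 m

I = πd⁴/64 = π×34.8⁴/64 = 7.199×10^4 mm⁴
I = 7.199×10^-8 m⁴
At the buckling limit P_cr = P = 5.330×10^4 N
From P_cr = π²EI/(K·L)²:  L = (1/K)·√(π²EI/P_cr) = (1/2)·√(π²×1.35×10^10×7.199×10^-8/5.330×10^4)
L = 0.212 m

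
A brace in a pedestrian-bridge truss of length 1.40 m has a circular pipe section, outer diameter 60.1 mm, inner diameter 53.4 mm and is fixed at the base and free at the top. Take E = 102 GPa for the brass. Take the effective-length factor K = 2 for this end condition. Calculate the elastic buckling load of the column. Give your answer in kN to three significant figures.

d_o = 60.1 mm, d_i = 53.4 mm
I = π(d_o⁴ − d_i⁴)/64 = π(60.1⁴ − 53.40⁴)/64 = 2.413×10^5 mm⁴
I = 2.413×10^5 mm⁴ = 2.413×10^-7 m⁴
Effective length L_e = K·L = 2 × 1.40 = 2.800 m
P_cr = π²EI / L_e² = π² × 102×10⁹ × 2.413×10^-7 / 2.800² = 3.098×10^4 N

P_cr ≈ 31.0 kN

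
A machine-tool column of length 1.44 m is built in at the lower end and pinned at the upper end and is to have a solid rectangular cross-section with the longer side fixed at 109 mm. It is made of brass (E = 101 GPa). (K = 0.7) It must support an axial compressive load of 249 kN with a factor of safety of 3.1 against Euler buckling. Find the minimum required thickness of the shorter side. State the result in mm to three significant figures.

Required P_cr = n·P = 3.1 × 249 = 771.9 kN
L_e = K·L = 0.7 × 1.44 = 1.008 m
Required I = P_cr·L_e²/(π²E) = 7.719×10^5 × 1.008² / (π² × 1.01×10^11) = 7.868×10^-7 m⁴
I_req = 7.868×10^5 mm⁴
Rectangle, weak axis: I_min = h·b³/12 with h = 109 mm fixed  ⇒  b = (12I/h)^(1/3) = 44.2 mm

b ≈ 44.2 mm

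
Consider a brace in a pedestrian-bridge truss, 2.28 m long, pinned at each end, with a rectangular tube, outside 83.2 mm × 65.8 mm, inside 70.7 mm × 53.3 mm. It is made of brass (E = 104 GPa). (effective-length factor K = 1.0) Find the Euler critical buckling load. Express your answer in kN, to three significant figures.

Weak-axis I_min = (h_o·b_o³ − h_i·b_i³)/12 with b_o = 65.8, b_i = 53.30 mm (shorter outer/inner sides).
I_min = (83.2×65.8³ − 70.70×53.30³)/12 = 1.083×10^6 mm⁴
I = 1.083×10^6 mm⁴ = 1.083×10^-6 m⁴
Effective length L_e = K·L = 1 × 2.28 = 2.280 m
P_cr = π²EI / L_e² = π² × 104×10⁹ × 1.083×10^-6 / 2.280² = 2.139×10^5 N

P_cr ≈ 214 kN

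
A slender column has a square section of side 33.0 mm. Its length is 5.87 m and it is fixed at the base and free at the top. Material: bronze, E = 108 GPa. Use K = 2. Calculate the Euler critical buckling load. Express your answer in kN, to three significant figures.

I = a⁴/12 = 33.0⁴/12 = 9.883×10^4 mm⁴
I = 9.883×10^4 mm⁴ = 9.883×10^-8 m⁴
Effective length L_e = K·L = 2 × 5.87 = 11.74 m
P_cr = π²EI / L_e² = π² × 108×10⁹ × 9.883×10^-8 / 11.74² = 764.3 N

P_cr ≈ 0.764 kN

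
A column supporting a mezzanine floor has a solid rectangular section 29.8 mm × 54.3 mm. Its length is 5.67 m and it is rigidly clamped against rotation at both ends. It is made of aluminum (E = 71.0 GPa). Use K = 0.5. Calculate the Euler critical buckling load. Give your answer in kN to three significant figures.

Buckling occurs about the weak axis: I_min = h·b³/12 with b = 29.8 mm (the shorter side).
I_min = 54.3×29.8³/12 = 1.197×10^5 mm⁴
I = 1.197×10^5 mm⁴ = 1.197×10^-7 m⁴
Effective length L_e = K·L = 0.5 × 5.67 = 2.835 m
P_cr = π²EI / L_e² = π² × 71.0×10⁹ × 1.197×10^-7 / 2.835² = 1.044×10^4 N

P_cr ≈ 10.4 kN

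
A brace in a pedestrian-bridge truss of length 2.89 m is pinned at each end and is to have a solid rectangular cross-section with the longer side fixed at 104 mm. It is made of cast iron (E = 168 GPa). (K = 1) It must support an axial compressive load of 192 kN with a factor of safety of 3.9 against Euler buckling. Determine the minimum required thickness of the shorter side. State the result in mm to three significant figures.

b ≈ 75.8 mm

Required P_cr = n·P = 3.9 × 192 = 748.8 kN
L_e = K·L = 1 × 2.89 = 2.890 m
Required I = P_cr·L_e²/(π²E) = 7.488×10^5 × 2.890² / (π² × 1.68×10^11) = 3.772×10^-6 m⁴
I_req = 3.772×10^6 mm⁴
Rectangle, weak axis: I_min = h·b³/12 with h = 104 mm fixed  ⇒  b = (12I/h)^(1/3) = 75.8 mm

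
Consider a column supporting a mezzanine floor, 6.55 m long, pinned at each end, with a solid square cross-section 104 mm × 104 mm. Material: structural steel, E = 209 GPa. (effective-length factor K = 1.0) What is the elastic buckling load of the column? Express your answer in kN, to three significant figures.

P_cr ≈ 469 kN

I = a⁴/12 = 104⁴/12 = 9.749×10^6 mm⁴
I = 9.749×10^6 mm⁴ = 9.749×10^-6 m⁴
Effective length L_e = K·L = 1 × 6.55 = 6.550 m
P_cr = π²EI / L_e² = π² × 209×10⁹ × 9.749×10^-6 / 6.550² = 4.687×10^5 N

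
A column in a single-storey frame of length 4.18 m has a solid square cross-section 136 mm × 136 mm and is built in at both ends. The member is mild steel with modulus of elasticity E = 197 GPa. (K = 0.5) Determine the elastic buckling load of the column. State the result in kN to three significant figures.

I = a⁴/12 = 136⁴/12 = 2.851×10^7 mm⁴
I = 2.851×10^7 mm⁴ = 2.851×10^-5 m⁴
Effective length L_e = K·L = 0.5 × 4.18 = 2.090 m
P_cr = π²EI / L_e² = π² × 197×10⁹ × 2.851×10^-5 / 2.090² = 1.269×10^7 N

P_cr ≈ 12700 kN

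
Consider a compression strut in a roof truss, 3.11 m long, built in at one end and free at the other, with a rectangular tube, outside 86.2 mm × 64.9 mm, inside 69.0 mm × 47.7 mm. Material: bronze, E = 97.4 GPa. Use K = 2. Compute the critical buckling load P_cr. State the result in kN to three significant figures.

P_cr ≈ 33.3 kN

Weak-axis I_min = (h_o·b_o³ − h_i·b_i³)/12 with b_o = 64.9, b_i = 47.70 mm (shorter outer/inner sides).
I_min = (86.2×64.9³ − 69.00×47.70³)/12 = 1.340×10^6 mm⁴
I = 1.340×10^6 mm⁴ = 1.340×10^-6 m⁴
Effective length L_e = K·L = 2 × 3.11 = 6.220 m
P_cr = π²EI / L_e² = π² × 97.4×10⁹ × 1.340×10^-6 / 6.220² = 3.328×10^4 N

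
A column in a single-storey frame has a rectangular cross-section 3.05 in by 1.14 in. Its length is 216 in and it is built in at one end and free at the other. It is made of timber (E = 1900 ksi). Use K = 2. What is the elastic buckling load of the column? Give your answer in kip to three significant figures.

Buckling occurs about the weak axis: I_min = h·b³/12 with b = 1.14 in (the shorter side).
I_min = 3.05×1.14³/12 = 0.3766 in⁴
Effective length L_e = K·L = 2 × 216 = 432.0 in
P_cr = π²EI / L_e² = π² × 1900×10³ × 0.3766 / 432.0² = 37.84 lb

P_cr ≈ 0.0378 kip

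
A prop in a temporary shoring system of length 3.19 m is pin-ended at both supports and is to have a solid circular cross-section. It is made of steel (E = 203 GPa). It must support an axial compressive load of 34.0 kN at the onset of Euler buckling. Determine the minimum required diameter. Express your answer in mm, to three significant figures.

d ≈ 43.3 mm

L_e = K·L = 1 × 3.19 = 3.190 m
Required I = P_cr·L_e²/(π²E) = 3.400×10^4 × 3.190² / (π² × 2.03×10^11) = 1.727×10^-7 m⁴
I_req = 1.727×10^5 mm⁴
Solid circle: I = πd⁴/64  ⇒  d = (64I/π)^(1/4) = (64×1.727×10^5/π)^(1/4) = 43.3 mm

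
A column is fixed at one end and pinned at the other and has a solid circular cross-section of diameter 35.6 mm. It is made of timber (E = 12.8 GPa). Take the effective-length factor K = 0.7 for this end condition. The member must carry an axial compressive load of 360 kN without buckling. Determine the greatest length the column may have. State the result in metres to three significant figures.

L_max ≈ 0.238 m

I = πd⁴/64 = π×35.6⁴/64 = 7.884×10^4 mm⁴
I = 7.884×10^-8 m⁴
At the buckling limit P_cr = P = 3.600×10^5 N
From P_cr = π²EI/(K·L)²:  L = (1/K)·√(π²EI/P_cr) = (1/0.7)·√(π²×1.28×10^10×7.884×10^-8/3.600×10^5)
L = 0.238 m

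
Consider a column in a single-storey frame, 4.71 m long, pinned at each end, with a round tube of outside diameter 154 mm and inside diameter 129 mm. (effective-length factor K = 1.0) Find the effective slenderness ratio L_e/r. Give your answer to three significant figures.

d_o = 154 mm, d_i = 129 mm
I = π(d_o⁴ − d_i⁴)/64 = π(154⁴ − 129.0⁴)/64 = 1.402×10^7 mm⁴
A = 5.557×10^3 mm²;  r_min = √(I/A) = √(1.402×10^7/5.557×10^3) = 50.22 mm
L_e = K·L = 1 × 4.71 m = 4.710 m = 4710.0 mm
λ = L_e / r_min = 4710.0 / 50.22 = 93.8

λ ≈ 93.8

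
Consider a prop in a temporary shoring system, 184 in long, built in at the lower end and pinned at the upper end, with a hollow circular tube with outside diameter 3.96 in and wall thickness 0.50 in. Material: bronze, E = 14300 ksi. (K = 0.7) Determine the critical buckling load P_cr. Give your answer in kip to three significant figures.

P_cr ≈ 70.6 kip

Inner diameter d_i = 3.96 − 2×0.50 = 2.960 in
I = π(d_o⁴ − d_i⁴)/64 = π(3.96⁴ − 2.960⁴)/64 = 8.303 in⁴
Effective length L_e = K·L = 0.7 × 184 = 128.8 in
P_cr = π²EI / L_e² = π² × 14300×10³ × 8.303 / 128.8² = 7.064×10^4 lb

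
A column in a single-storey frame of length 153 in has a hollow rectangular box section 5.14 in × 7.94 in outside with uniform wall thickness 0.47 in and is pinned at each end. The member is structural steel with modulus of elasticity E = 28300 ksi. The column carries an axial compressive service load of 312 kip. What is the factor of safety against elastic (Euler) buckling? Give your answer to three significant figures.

n ≈ 1.78

Inner dimensions: h_i = 7.94 − 2×0.47 = 7.000 in, b_i = 5.14 − 2×0.47 = 4.200 in
Weak-axis I_min = (h_o·b_o³ − h_i·b_i³)/12 with b_o = 5.14, b_i = 4.200 in (shorter outer/inner sides).
I_min = (7.94×5.14³ − 7.000×4.200³)/12 = 46.63 in⁴
Effective length L_e = K·L = 1 × 153 = 153.0 in
P_cr = π²EI / L_e² = π² × 28300×10³ × 46.63 / 153.0² = 5.564×10^5 lb
Factor of safety n = P_cr / P = 556.43 / 312 = 1.78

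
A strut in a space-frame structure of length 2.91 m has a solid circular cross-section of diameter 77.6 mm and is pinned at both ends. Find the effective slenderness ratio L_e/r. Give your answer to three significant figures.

λ ≈ 150

For a solid circle r = d/4 = 77.6/4 = 19.40 mm
L_e = K·L = 1 × 2.91 m = 2.910 m = 2910.0 mm
λ = L_e / r_min = 2910.0 / 19.40 = 150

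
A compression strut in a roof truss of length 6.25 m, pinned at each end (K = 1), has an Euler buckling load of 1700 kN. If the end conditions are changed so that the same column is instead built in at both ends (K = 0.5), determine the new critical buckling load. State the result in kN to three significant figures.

P_cr ∝ 1/K², so P_cr,new = P_cr,old × (K_old/K_new)² = 1700 × (1/0.5)²
= 1700 × 4.000 = 6800 kN

P_cr ≈ 6800 kN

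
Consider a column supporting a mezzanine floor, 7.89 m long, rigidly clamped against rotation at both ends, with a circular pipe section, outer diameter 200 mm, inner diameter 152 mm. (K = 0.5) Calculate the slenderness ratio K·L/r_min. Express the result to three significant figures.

λ ≈ 62.8

d_o = 200 mm, d_i = 152 mm
I = π(d_o⁴ − d_i⁴)/64 = π(200⁴ − 152.0⁴)/64 = 5.234×10^7 mm⁴
A = 1.327×10^4 mm²;  r_min = √(I/A) = √(5.234×10^7/1.327×10^4) = 62.80 mm
L_e = K·L = 0.5 × 7.89 m = 3.945 m = 3945.0 mm
λ = L_e / r_min = 3945.0 / 62.80 = 62.8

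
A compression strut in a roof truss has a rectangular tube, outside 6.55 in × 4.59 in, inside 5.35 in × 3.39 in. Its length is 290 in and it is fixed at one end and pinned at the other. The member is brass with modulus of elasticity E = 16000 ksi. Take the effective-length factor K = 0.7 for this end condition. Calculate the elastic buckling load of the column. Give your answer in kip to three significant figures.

Weak-axis I_min = (h_o·b_o³ − h_i·b_i³)/12 with b_o = 4.59, b_i = 3.390 in (shorter outer/inner sides).
I_min = (6.55×4.59³ − 5.350×3.390³)/12 = 35.41 in⁴
Effective length L_e = K·L = 0.7 × 290 = 203.0 in
P_cr = π²EI / L_e² = π² × 16000×10³ × 35.41 / 203.0² = 1.357×10^5 lb

P_cr ≈ 136 kip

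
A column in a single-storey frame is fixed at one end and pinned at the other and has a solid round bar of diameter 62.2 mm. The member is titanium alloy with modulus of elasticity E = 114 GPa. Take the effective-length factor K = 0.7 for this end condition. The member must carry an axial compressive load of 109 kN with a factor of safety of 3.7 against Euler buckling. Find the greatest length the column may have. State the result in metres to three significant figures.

I = πd⁴/64 = π×62.2⁴/64 = 7.347×10^5 mm⁴
I = 7.347×10^-7 m⁴
Required critical load P_cr = n·P = 3.7 × 109 = 403.3 kN = 4.033×10^5 N
From P_cr = π²EI/(K·L)²:  L = (1/K)·√(π²EI/P_cr) = (1/0.7)·√(π²×1.14×10^11×7.347×10^-7/4.033×10^5)
L = 2.05 m

L_max ≈ 2.05 m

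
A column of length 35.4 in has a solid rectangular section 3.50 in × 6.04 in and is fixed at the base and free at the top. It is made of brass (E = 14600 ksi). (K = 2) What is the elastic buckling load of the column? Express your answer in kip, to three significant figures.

P_cr ≈ 620 kip

Buckling occurs about the weak axis: I_min = h·b³/12 with b = 3.50 in (the shorter side).
I_min = 6.04×3.50³/12 = 21.58 in⁴
Effective length L_e = K·L = 2 × 35.4 = 70.80 in
P_cr = π²EI / L_e² = π² × 14600×10³ × 21.58 / 70.80² = 6.204×10^5 lb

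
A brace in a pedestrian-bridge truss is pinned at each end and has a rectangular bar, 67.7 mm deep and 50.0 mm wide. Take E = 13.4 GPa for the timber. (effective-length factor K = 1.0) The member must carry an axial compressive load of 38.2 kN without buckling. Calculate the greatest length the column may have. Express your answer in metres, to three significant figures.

Buckling occurs about the weak axis: I_min = h·b³/12 with b = 50.0 mm (the shorter side).
I_min = 67.7×50.0³/12 = 7.052×10^5 mm⁴
I = 7.052×10^-7 m⁴
At the buckling limit P_cr = P = 3.820×10^4 N
From P_cr = π²EI/(K·L)²:  L = (1/K)·√(π²EI/P_cr) = (1/1)·√(π²×1.34×10^10×7.052×10^-7/3.820×10^4)
L = 1.56 m

L_max ≈ 1.56 m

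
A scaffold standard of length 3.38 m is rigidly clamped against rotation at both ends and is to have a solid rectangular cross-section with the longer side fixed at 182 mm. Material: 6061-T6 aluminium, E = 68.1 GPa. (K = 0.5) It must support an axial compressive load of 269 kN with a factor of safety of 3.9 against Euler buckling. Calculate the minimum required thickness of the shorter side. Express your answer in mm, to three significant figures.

b ≈ 66.5 mm

Required P_cr = n·P = 3.9 × 269 = 1049 kN
L_e = K·L = 0.5 × 3.38 = 1.690 m
Required I = P_cr·L_e²/(π²E) = 1.049×10^6 × 1.690² / (π² × 6.81×10^10) = 4.458×10^-6 m⁴
I_req = 4.458×10^6 mm⁴
Rectangle, weak axis: I_min = h·b³/12 with h = 182 mm fixed  ⇒  b = (12I/h)^(1/3) = 66.5 mm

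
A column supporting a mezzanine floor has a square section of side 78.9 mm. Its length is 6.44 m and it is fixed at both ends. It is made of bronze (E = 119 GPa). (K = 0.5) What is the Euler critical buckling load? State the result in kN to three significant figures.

I = a⁴/12 = 78.9⁴/12 = 3.229×10^6 mm⁴
I = 3.229×10^6 mm⁴ = 3.229×10^-6 m⁴
Effective length L_e = K·L = 0.5 × 6.44 = 3.220 m
P_cr = π²EI / L_e² = π² × 119×10⁹ × 3.229×10^-6 / 3.220² = 3.658×10^5 N

P_cr ≈ 366 kN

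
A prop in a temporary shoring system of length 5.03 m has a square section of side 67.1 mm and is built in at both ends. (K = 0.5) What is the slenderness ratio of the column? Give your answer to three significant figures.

I = a⁴/12 = 67.1⁴/12 = 1.689×10^6 mm⁴
A = 4.502×10^3 mm²;  r_min = √(I/A) = √(1.689×10^6/4.502×10^3) = 19.37 mm
L_e = K·L = 0.5 × 5.03 m = 2.515 m = 2515.0 mm
λ = L_e / r_min = 2515.0 / 19.37 = 130

λ ≈ 130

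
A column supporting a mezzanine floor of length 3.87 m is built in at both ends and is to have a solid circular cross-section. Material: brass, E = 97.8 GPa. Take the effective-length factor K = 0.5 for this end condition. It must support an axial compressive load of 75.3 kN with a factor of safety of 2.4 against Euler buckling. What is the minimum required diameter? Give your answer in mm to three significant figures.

Required P_cr = n·P = 2.4 × 75.3 = 180.7 kN
L_e = K·L = 0.5 × 3.87 = 1.935 m
Required I = P_cr·L_e²/(π²E) = 1.807×10^5 × 1.935² / (π² × 9.78×10^10) = 7.010×10^-7 m⁴
I_req = 7.010×10^5 mm⁴
Solid circle: I = πd⁴/64  ⇒  d = (64I/π)^(1/4) = (64×7.010×10^5/π)^(1/4) = 61.5 mm

d ≈ 61.5 mm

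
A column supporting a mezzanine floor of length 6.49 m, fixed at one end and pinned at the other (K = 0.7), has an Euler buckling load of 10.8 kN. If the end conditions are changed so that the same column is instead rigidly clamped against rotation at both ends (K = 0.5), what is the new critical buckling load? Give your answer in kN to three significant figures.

P_cr ≈ 21.2 kN

P_cr ∝ 1/K², so P_cr,new = P_cr,old × (K_old/K_new)² = 10.8 × (0.7/0.5)²
= 10.8 × 1.960 = 21.2 kN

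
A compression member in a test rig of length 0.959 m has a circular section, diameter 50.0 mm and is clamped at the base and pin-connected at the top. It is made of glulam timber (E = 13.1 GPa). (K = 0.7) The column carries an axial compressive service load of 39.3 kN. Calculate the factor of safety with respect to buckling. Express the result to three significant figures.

I = πd⁴/64 = π×50.0⁴/64 = 3.068×10^5 mm⁴
I = 3.068×10^5 mm⁴ = 3.068×10^-7 m⁴
Effective length L_e = K·L = 0.7 × 0.959 = 0.6713 m
P_cr = π²EI / L_e² = π² × 13.1×10⁹ × 3.068×10^-7 / 0.6713² = 8.802×10^4 N
Factor of safety n = P_cr / P = 88.021 / 39.3 = 2.24

n ≈ 2.24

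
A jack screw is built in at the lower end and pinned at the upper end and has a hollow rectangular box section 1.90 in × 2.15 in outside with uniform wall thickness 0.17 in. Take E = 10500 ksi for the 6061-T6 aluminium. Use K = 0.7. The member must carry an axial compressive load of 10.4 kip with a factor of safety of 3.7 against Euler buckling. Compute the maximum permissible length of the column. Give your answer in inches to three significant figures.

L_max ≈ 60.1 in

Inner dimensions: h_i = 2.15 − 2×0.17 = 1.810 in, b_i = 1.90 − 2×0.17 = 1.560 in
Weak-axis I_min = (h_o·b_o³ − h_i·b_i³)/12 with b_o = 1.90, b_i = 1.560 in (shorter outer/inner sides).
I_min = (2.15×1.90³ − 1.810×1.560³)/12 = 0.6563 in⁴
Required critical load P_cr = n·P = 3.7 × 10.4 = 38.48 kip = 3.848×10^4 lb
From P_cr = π²EI/(K·L)²:  L = (1/K)·√(π²EI/P_cr) = (1/0.7)·√(π²×1.05×10^7×0.6563/3.848×10^4)
L = 60.1 in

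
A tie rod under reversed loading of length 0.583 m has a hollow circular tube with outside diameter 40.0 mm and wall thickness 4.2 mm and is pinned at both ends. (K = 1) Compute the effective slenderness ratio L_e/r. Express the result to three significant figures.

λ ≈ 45.7

Inner diameter d_i = 40.0 − 2×4.2 = 31.60 mm
I = π(d_o⁴ − d_i⁴)/64 = π(40.0⁴ − 31.60⁴)/64 = 7.672×10^4 mm⁴
A = 472.4 mm²;  r_min = √(I/A) = √(7.672×10^4/472.4) = 12.74 mm
L_e = K·L = 1 × 0.583 m = 0.5830 m = 583.00 mm
λ = L_e / r_min = 583.00 / 12.74 = 45.7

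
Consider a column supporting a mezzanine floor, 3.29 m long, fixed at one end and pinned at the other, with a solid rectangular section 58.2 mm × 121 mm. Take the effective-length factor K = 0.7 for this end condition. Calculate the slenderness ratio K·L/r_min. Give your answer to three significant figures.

Buckling occurs about the weak axis: I_min = h·b³/12 with b = 58.2 mm (the shorter side).
I_min = 121×58.2³/12 = 1.988×10^6 mm⁴
A = 7.042×10^3 mm²;  r_min = √(I/A) = √(1.988×10^6/7.042×10^3) = 16.80 mm
L_e = K·L = 0.7 × 3.29 m = 2.303 m = 2303.0 mm
λ = L_e / r_min = 2303.0 / 16.80 = 137

λ ≈ 137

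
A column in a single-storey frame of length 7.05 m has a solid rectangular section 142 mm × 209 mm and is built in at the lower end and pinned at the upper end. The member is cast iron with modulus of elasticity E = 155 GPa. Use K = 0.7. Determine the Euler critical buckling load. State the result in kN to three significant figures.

P_cr ≈ 3130 kN

Buckling occurs about the weak axis: I_min = h·b³/12 with b = 142 mm (the shorter side).
I_min = 209×142³/12 = 4.987×10^7 mm⁴
I = 4.987×10^7 mm⁴ = 4.987×10^-5 m⁴
Effective length L_e = K·L = 0.7 × 7.05 = 4.935 m
P_cr = π²EI / L_e² = π² × 155×10⁹ × 4.987×10^-5 / 4.935² = 3.132×10^6 N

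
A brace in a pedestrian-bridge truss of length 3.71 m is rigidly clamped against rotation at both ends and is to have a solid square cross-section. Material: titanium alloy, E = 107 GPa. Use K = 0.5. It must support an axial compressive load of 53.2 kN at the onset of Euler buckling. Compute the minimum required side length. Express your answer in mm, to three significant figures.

a ≈ 38.0 mm

L_e = K·L = 0.5 × 3.71 = 1.855 m
Required I = P_cr·L_e²/(π²E) = 5.320×10^4 × 1.855² / (π² × 1.07×10^11) = 1.733×10^-7 m⁴
I_req = 1.733×10^5 mm⁴
Solid square: I = a⁴/12  ⇒  a = (12I)^(1/4) = (12×1.733×10^5)^(1/4) = 38.0 mm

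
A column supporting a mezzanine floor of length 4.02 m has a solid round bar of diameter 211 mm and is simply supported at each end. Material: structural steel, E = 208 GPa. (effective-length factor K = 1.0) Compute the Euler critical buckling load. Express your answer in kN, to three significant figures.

I = πd⁴/64 = π×211⁴/64 = 9.730×10^7 mm⁴
I = 9.730×10^7 mm⁴ = 9.730×10^-5 m⁴
Effective length L_e = K·L = 1 × 4.02 = 4.020 m
P_cr = π²EI / L_e² = π² × 208×10⁹ × 9.730×10^-5 / 4.020² = 1.236×10^7 N

P_cr ≈ 12400 kN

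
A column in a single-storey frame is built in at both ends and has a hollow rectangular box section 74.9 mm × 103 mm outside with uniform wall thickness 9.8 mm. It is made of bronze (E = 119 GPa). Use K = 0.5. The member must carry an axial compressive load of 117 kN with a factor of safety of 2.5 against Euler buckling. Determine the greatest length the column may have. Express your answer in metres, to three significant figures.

Inner dimensions: h_i = 103 − 2×9.8 = 83.40 mm, b_i = 74.9 − 2×9.8 = 55.30 mm
Weak-axis I_min = (h_o·b_o³ − h_i·b_i³)/12 with b_o = 74.9, b_i = 55.30 mm (shorter outer/inner sides).
I_min = (103×74.9³ − 83.40×55.30³)/12 = 2.431×10^6 mm⁴
I = 2.431×10^-6 m⁴
Required critical load P_cr = n·P = 2.5 × 117 = 292.5 kN = 2.925×10^5 N
From P_cr = π²EI/(K·L)²:  L = (1/K)·√(π²EI/P_cr) = (1/0.5)·√(π²×1.19×10^11×2.431×10^-6/2.925×10^5)
L = 6.25 m

L_max ≈ 6.25 m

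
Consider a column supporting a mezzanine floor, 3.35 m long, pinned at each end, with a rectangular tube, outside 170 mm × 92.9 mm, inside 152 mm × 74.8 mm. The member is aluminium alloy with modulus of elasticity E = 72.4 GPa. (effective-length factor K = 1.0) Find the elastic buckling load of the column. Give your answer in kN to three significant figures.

P_cr ≈ 386 kN

Weak-axis I_min = (h_o·b_o³ − h_i·b_i³)/12 with b_o = 92.9, b_i = 74.80 mm (shorter outer/inner sides).
I_min = (170×92.9³ − 152.0×74.80³)/12 = 6.057×10^6 mm⁴
I = 6.057×10^6 mm⁴ = 6.057×10^-6 m⁴
Effective length L_e = K·L = 1 × 3.35 = 3.350 m
P_cr = π²EI / L_e² = π² × 72.4×10⁹ × 6.057×10^-6 / 3.350² = 3.857×10^5 N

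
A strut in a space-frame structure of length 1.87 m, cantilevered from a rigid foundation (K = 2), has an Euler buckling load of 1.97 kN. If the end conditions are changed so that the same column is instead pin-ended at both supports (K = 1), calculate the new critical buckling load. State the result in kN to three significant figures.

P_cr ∝ 1/K², so P_cr,new = P_cr,old × (K_old/K_new)² = 1.97 × (2/1)²
= 1.97 × 4.000 = 7.88 kN

P_cr ≈ 7.88 kN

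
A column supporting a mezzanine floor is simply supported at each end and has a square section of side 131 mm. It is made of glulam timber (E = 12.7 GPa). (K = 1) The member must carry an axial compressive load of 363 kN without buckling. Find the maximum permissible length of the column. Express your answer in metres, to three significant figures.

I = a⁴/12 = 131⁴/12 = 2.454×10^7 mm⁴
I = 2.454×10^-5 m⁴
At the buckling limit P_cr = P = 3.630×10^5 N
From P_cr = π²EI/(K·L)²:  L = (1/K)·√(π²EI/P_cr) = (1/1)·√(π²×1.27×10^10×2.454×10^-5/3.630×10^5)
L = 2.91 m

L_max ≈ 2.91 m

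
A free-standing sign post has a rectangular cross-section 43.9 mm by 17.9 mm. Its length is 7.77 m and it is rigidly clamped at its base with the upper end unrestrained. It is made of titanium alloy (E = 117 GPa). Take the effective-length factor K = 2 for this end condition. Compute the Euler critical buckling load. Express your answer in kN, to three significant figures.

P_cr ≈ 0.100 kN

Buckling occurs about the weak axis: I_min = h·b³/12 with b = 17.9 mm (the shorter side).
I_min = 43.9×17.9³/12 = 2.098×10^4 mm⁴
I = 2.098×10^4 mm⁴ = 2.098×10^-8 m⁴
Effective length L_e = K·L = 2 × 7.77 = 15.54 m
P_cr = π²EI / L_e² = π² × 117×10⁹ × 2.098×10^-8 / 15.54² = 100.3 N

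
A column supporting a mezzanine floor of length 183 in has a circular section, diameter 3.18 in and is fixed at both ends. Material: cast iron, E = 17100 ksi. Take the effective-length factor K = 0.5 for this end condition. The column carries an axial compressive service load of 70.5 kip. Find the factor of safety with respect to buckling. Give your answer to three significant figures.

n ≈ 1.44

I = πd⁴/64 = π×3.18⁴/64 = 5.020 in⁴
Effective length L_e = K·L = 0.5 × 183 = 91.50 in
P_cr = π²EI / L_e² = π² × 17100×10³ × 5.020 / 91.50² = 1.012×10^5 lb
Factor of safety n = P_cr / P = 101.19 / 70.5 = 1.44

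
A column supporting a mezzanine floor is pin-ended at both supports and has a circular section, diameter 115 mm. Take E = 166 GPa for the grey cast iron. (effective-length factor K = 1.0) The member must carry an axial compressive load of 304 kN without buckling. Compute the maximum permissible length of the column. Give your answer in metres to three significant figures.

L_max ≈ 6.80 m

I = πd⁴/64 = π×115⁴/64 = 8.585×10^6 mm⁴
I = 8.585×10^-6 m⁴
At the buckling limit P_cr = P = 3.040×10^5 N
From P_cr = π²EI/(K·L)²:  L = (1/K)·√(π²EI/P_cr) = (1/1)·√(π²×1.66×10^11×8.585×10^-6/3.040×10^5)
L = 6.80 m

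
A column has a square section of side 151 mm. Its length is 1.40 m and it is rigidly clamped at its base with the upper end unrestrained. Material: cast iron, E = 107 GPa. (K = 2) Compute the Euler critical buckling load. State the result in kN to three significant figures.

I = a⁴/12 = 151⁴/12 = 4.332×10^7 mm⁴
I = 4.332×10^7 mm⁴ = 4.332×10^-5 m⁴
Effective length L_e = K·L = 2 × 1.40 = 2.800 m
P_cr = π²EI / L_e² = π² × 107×10⁹ × 4.332×10^-5 / 2.800² = 5.836×10^6 N

P_cr ≈ 5840 kN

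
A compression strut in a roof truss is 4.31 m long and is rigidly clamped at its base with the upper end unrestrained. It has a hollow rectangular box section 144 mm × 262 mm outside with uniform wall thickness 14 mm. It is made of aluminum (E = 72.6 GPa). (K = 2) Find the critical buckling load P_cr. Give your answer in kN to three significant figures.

Inner dimensions: h_i = 262 − 2×14 = 234.0 mm, b_i = 144 − 2×14 = 116.0 mm
Weak-axis I_min = (h_o·b_o³ − h_i·b_i³)/12 with b_o = 144, b_i = 116.0 mm (shorter outer/inner sides).
I_min = (262×144³ − 234.0×116.0³)/12 = 3.476×10^7 mm⁴
I = 3.476×10^7 mm⁴ = 3.476×10^-5 m⁴
Effective length L_e = K·L = 2 × 4.31 = 8.620 m
P_cr = π²EI / L_e² = π² × 72.6×10⁹ × 3.476×10^-5 / 8.620² = 3.352×10^5 N

P_cr ≈ 335 kN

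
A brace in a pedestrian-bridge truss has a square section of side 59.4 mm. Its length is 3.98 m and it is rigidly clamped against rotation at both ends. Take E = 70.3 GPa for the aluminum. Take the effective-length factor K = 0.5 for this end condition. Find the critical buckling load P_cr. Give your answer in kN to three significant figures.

P_cr ≈ 182 kN

I = a⁴/12 = 59.4⁴/12 = 1.037×10^6 mm⁴
I = 1.037×10^6 mm⁴ = 1.037×10^-6 m⁴
Effective length L_e = K·L = 0.5 × 3.98 = 1.990 m
P_cr = π²EI / L_e² = π² × 70.3×10⁹ × 1.037×10^-6 / 1.990² = 1.818×10^5 N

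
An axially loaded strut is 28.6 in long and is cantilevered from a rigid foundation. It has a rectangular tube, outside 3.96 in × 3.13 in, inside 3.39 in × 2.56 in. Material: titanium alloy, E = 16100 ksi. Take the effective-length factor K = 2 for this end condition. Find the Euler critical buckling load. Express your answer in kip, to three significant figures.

P_cr ≈ 261 kip

Weak-axis I_min = (h_o·b_o³ − h_i·b_i³)/12 with b_o = 3.13, b_i = 2.560 in (shorter outer/inner sides).
I_min = (3.96×3.13³ − 3.390×2.560³)/12 = 5.380 in⁴
Effective length L_e = K·L = 2 × 28.6 = 57.20 in
P_cr = π²EI / L_e² = π² × 16100×10³ × 5.380 / 57.20² = 2.613×10^5 lb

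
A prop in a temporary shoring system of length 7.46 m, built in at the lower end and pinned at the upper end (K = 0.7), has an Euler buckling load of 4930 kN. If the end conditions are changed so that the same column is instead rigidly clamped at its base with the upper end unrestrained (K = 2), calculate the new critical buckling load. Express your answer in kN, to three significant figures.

P_cr ≈ 604 kN

P_cr ∝ 1/K², so P_cr,new = P_cr,old × (K_old/K_new)² = 4930 × (0.7/2)²
= 4930 × 0.1225 = 604 kN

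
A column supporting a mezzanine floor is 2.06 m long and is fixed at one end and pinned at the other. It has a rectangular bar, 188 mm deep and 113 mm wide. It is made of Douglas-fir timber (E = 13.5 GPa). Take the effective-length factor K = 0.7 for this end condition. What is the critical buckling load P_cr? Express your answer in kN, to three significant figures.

P_cr ≈ 1450 kN

Buckling occurs about the weak axis: I_min = h·b³/12 with b = 113 mm (the shorter side).
I_min = 188×113³/12 = 2.261×10^7 mm⁴
I = 2.261×10^7 mm⁴ = 2.261×10^-5 m⁴
Effective length L_e = K·L = 0.7 × 2.06 = 1.442 m
P_cr = π²EI / L_e² = π² × 13.5×10⁹ × 2.261×10^-5 / 1.442² = 1.448×10^6 N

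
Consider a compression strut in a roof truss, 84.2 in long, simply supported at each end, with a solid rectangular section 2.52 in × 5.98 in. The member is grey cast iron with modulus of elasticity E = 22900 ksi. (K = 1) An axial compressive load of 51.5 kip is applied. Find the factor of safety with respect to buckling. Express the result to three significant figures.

n ≈ 4.94

Buckling occurs about the weak axis: I_min = h·b³/12 with b = 2.52 in (the shorter side).
I_min = 5.98×2.52³/12 = 7.975 in⁴
Effective length L_e = K·L = 1 × 84.2 = 84.20 in
P_cr = π²EI / L_e² = π² × 22900×10³ × 7.975 / 84.20² = 2.542×10^5 lb
Factor of safety n = P_cr / P = 254.23 / 51.5 = 4.94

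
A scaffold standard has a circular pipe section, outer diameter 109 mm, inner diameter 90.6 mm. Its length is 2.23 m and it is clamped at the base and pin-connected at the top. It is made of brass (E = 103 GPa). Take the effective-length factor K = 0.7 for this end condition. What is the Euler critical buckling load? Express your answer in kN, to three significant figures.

d_o = 109 mm, d_i = 90.6 mm
I = π(d_o⁴ − d_i⁴)/64 = π(109⁴ − 90.60⁴)/64 = 3.622×10^6 mm⁴
I = 3.622×10^6 mm⁴ = 3.622×10^-6 m⁴
Effective length L_e = K·L = 0.7 × 2.23 = 1.561 m
P_cr = π²EI / L_e² = π² × 103×10⁹ × 3.622×10^-6 / 1.561² = 1.511×10^6 N

P_cr ≈ 1510 kN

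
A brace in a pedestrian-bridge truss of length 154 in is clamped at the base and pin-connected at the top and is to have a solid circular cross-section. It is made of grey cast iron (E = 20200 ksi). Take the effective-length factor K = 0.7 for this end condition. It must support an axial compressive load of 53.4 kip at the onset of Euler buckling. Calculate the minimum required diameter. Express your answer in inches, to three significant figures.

L_e = K·L = 0.7 × 154 = 107.8 in
Required I = P_cr·L_e²/(π²E) = 5.340×10^4 × 107.8² / (π² × 2.02×10^7) = 3.113 in⁴
Solid circle: I = πd⁴/64  ⇒  d = (64I/π)^(1/4) = (64×3.113/π)^(1/4) = 2.82 in

d ≈ 2.82 in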